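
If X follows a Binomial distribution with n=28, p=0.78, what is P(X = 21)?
0.160071

We have X ~ Binomial(n=28, p=0.78).

For a Binomial distribution, the PMF gives us the probability of each outcome.

Using the PMF formula:
P(X = 21) = 0.160071

Rounded to 4 decimal places: 0.1601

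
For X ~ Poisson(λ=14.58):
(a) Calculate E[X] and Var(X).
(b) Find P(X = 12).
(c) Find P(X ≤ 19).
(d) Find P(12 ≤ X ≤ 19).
(a) E[X] = 14.5800, Var(X) = 14.5800
(b) P(X = 12) = 0.089689
(c) P(X ≤ 19) = 0.897315
(d) P(12 ≤ X ≤ 19) = 0.683148

We have X ~ Poisson(λ=14.58).

(a) Moments:
E[X] = 14.5800
Var(X) = 14.5800
σ = √Var(X) = 3.8184

(b) Point probability using PMF:
P(X = 12) = 0.089689

(c) Cumulative probability using CDF:
P(X ≤ 19) = F(19) = 0.897315

(d) Range probability:
P(12 ≤ X ≤ 19) = P(X ≤ 19) - P(X ≤ 11)
                   = F(19) - F(11)
                   = 0.897315 - 0.214167
                   = 0.683148

This means approximately 68.3% of outcomes fall in the interval [12, 19].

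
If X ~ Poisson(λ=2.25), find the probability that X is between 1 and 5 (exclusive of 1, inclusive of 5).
0.630087

We have X ~ Poisson(λ=2.25).

To find P(1 < X ≤ 5), we use:
P(1 < X ≤ 5) = P(X ≤ 5) - P(X ≤ 1)
                 = F(5) - F(1)
                 = 0.972635 - 0.342547
                 = 0.630087

So there's approximately a 63.0% chance that X falls in this range.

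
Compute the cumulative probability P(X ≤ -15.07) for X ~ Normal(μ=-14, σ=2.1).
0.305193

We have X ~ Normal(μ=-14, σ=2.1).

The CDF gives us P(X ≤ k).

Using the CDF:
P(X ≤ -15.07) = 0.305193

This means there's approximately a 30.5% chance that X is at most -15.07.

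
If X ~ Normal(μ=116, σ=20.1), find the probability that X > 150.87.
0.041386

We have X ~ Normal(μ=116, σ=20.1).

P(X > 150.87) = 1 - P(X ≤ 150.87)
                = 1 - F(150.87)
                = 1 - 0.958614
                = 0.041386

So there's approximately a 4.1% chance that X exceeds 150.87.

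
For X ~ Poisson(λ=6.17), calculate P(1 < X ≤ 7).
0.705268

We have X ~ Poisson(λ=6.17).

To find P(1 < X ≤ 7), we use:
P(1 < X ≤ 7) = P(X ≤ 7) - P(X ≤ 1)
                 = F(7) - F(1)
                 = 0.720262 - 0.014994
                 = 0.705268

So there's approximately a 70.5% chance that X falls in this range.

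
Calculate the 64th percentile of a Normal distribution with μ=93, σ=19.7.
100.0616

We have X ~ Normal(μ=93, σ=19.7).

We want to find x such that P(X ≤ x) = 0.64.

This is the 64th percentile, which means 64% of values fall below this point.

Using the inverse CDF (quantile function):
x = F⁻¹(0.64) = 100.0616

Verification: P(X ≤ 100.0616) = 0.64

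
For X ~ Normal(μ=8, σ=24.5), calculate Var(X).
600.2500

We have X ~ Normal(μ=8, σ=24.5).

For a Normal distribution with μ=8, σ=24.5:
Var(X) = 600.2500

The variance measures the spread of the distribution around the mean.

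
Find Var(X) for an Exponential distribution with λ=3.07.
0.1061

We have X ~ Exponential(λ=3.07).

For an Exponential distribution with λ=3.07:
Var(X) = 0.1061

The variance measures the spread of the distribution around the mean.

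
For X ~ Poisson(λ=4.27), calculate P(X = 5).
0.165394

We have X ~ Poisson(λ=4.27).

For a Poisson distribution, the PMF gives us the probability of each outcome.

Using the PMF formula:
P(X = 5) = 0.165394

Rounded to 4 decimal places: 0.1654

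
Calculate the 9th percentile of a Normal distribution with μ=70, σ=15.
49.8887

We have X ~ Normal(μ=70, σ=15).

We want to find x such that P(X ≤ x) = 0.09.

This is the 9th percentile, which means 9% of values fall below this point.

Using the inverse CDF (quantile function):
x = F⁻¹(0.09) = 49.8887

Verification: P(X ≤ 49.8887) = 0.09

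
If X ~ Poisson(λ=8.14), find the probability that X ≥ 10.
0.300891

We have X ~ Poisson(λ=8.14).

For discrete distributions, P(X ≥ 10) = 1 - P(X ≤ 9).

P(X ≤ 9) = 0.699109
P(X ≥ 10) = 1 - 0.699109 = 0.300891

So there's approximately a 30.1% chance that X is at least 10.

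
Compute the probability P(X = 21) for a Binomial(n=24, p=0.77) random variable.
0.101789

We have X ~ Binomial(n=24, p=0.77).

For a Binomial distribution, the PMF gives us the probability of each outcome.

Using the PMF formula:
P(X = 21) = 0.101789

Rounded to 4 decimal places: 0.1018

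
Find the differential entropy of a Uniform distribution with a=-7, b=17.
3.1781 nats

We have X ~ Uniform(a=-7, b=17).

The differential entropy measures the uncertainty or information content of the distribution.

For a Uniform distribution with a=-7, b=17:
h(X) = 3.1781 nats

(In bits, this would be 4.5850 bits.)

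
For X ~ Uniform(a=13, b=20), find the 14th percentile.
13.9800

We have X ~ Uniform(a=13, b=20).

We want to find x such that P(X ≤ x) = 0.14.

This is the 14th percentile, which means 14% of values fall below this point.

Using the inverse CDF (quantile function):
x = F⁻¹(0.14) = 13.9800

Verification: P(X ≤ 13.9800) = 0.14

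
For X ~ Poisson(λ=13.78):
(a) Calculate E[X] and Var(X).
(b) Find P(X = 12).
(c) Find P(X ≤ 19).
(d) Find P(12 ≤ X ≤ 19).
(a) E[X] = 13.7800, Var(X) = 13.7800
(b) P(X = 12) = 0.101409
(c) P(X ≤ 19) = 0.932132
(d) P(12 ≤ X ≤ 19) = 0.653097

We have X ~ Poisson(λ=13.78).

(a) Moments:
E[X] = 13.7800
Var(X) = 13.7800
σ = √Var(X) = 3.7121

(b) Point probability using PMF:
P(X = 12) = 0.101409

(c) Cumulative probability using CDF:
P(X ≤ 19) = F(19) = 0.932132

(d) Range probability:
P(12 ≤ X ≤ 19) = P(X ≤ 19) - P(X ≤ 11)
                   = F(19) - F(11)
                   = 0.932132 - 0.279034
                   = 0.653097

This means approximately 65.3% of outcomes fall in the interval [12, 19].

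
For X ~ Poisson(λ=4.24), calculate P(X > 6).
0.137148

We have X ~ Poisson(λ=4.24).

P(X > 6) = 1 - P(X ≤ 6)
                = 1 - F(6)
                = 1 - 0.862852
                = 0.137148

So there's approximately a 13.7% chance that X exceeds 6.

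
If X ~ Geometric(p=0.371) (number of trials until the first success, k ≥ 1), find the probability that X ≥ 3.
0.395641

We have X ~ Geometric(p=0.371) (number of trials until the first success, k ≥ 1).

For discrete distributions, P(X ≥ 3) = 1 - P(X ≤ 2).

P(X ≤ 2) = 0.604359
P(X ≥ 3) = 1 - 0.604359 = 0.395641

So there's approximately a 39.6% chance that X is at least 3.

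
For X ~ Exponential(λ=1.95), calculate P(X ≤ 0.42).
0.559128

We have X ~ Exponential(λ=1.95).

The CDF gives us P(X ≤ k).

Using the CDF:
P(X ≤ 0.42) = 0.559128

This means there's approximately a 55.9% chance that X is at most 0.42.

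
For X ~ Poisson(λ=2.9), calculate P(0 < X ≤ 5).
0.870803

We have X ~ Poisson(λ=2.9).

To find P(0 < X ≤ 5), we use:
P(0 < X ≤ 5) = P(X ≤ 5) - P(X ≤ 0)
                 = F(5) - F(0)
                 = 0.925826 - 0.055023
                 = 0.870803

So there's approximately a 87.1% chance that X falls in this range.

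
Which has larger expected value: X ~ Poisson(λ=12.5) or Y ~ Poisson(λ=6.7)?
X has larger mean (12.5000 > 6.7000)

Compute the expected value for each distribution:

X ~ Poisson(λ=12.5):
E[X] = 12.5000

Y ~ Poisson(λ=6.7):
E[Y] = 6.7000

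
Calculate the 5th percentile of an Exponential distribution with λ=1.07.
0.0479

We have X ~ Exponential(λ=1.07).

We want to find x such that P(X ≤ x) = 0.05.

This is the 5th percentile, which means 5% of values fall below this point.

Using the inverse CDF (quantile function):
x = F⁻¹(0.05) = 0.0479

Verification: P(X ≤ 0.0479) = 0.05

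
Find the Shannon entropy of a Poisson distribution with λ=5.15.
2.2198 nats

We have X ~ Poisson(λ=5.15).

The Shannon entropy measures the uncertainty or information content of the distribution.

For a Poisson distribution with λ=5.15:
H(X) = 2.2198 nats

(In bits, this would be 3.2026 bits.)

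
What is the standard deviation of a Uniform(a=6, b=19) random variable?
3.7528

We have X ~ Uniform(a=6, b=19).

For a Uniform distribution with a=6, b=19:
σ = √Var(X) = 3.7528

The standard deviation is the square root of the variance.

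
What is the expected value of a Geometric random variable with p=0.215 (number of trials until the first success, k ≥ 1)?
4.6512

We have X ~ Geometric(p=0.215) (number of trials until the first success, k ≥ 1).

For a Geometric distribution with p=0.215 (number of trials until the first success, k ≥ 1):
E[X] = 4.6512

This is the expected (average) value of X.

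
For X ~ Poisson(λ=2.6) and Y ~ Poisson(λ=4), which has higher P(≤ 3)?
X has higher probability (P(X ≤ 3) = 0.7360 > P(Y ≤ 3) = 0.4335)

Compute P(≤ 3) for each distribution:

X ~ Poisson(λ=2.6):
P(X ≤ 3) = 0.7360

Y ~ Poisson(λ=4):
P(Y ≤ 3) = 0.4335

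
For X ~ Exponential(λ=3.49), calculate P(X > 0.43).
0.222974

We have X ~ Exponential(λ=3.49).

P(X > 0.43) = 1 - P(X ≤ 0.43)
                = 1 - F(0.43)
                = 1 - 0.777026
                = 0.222974

So there's approximately a 22.3% chance that X exceeds 0.43.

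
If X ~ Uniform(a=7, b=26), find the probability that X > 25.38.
0.032632

We have X ~ Uniform(a=7, b=26).

P(X > 25.38) = 1 - P(X ≤ 25.38)
                = 1 - F(25.38)
                = 1 - 0.967368
                = 0.032632

So there's approximately a 3.3% chance that X exceeds 25.38.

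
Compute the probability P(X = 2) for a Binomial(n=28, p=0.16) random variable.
0.103990

We have X ~ Binomial(n=28, p=0.16).

For a Binomial distribution, the PMF gives us the probability of each outcome.

Using the PMF formula:
P(X = 2) = 0.103990

Rounded to 4 decimal places: 0.1040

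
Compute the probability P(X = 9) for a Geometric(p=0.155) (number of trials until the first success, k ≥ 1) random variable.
0.040289

We have X ~ Geometric(p=0.155) (number of trials until the first success, k ≥ 1).

For a Geometric distribution, the PMF gives us the probability of each outcome.

Using the PMF formula:
P(X = 9) = 0.040289

Rounded to 4 decimal places: 0.0403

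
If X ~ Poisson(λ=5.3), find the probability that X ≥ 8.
0.166523

We have X ~ Poisson(λ=5.3).

For discrete distributions, P(X ≥ 8) = 1 - P(X ≤ 7).

P(X ≤ 7) = 0.833477
P(X ≥ 8) = 1 - 0.833477 = 0.166523

So there's approximately a 16.7% chance that X is at least 8.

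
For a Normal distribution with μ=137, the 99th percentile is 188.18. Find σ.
σ = 22.0001

For X ~ Normal(μ, σ), the p-th percentile satisfies x = μ + z_p × σ,
where z_p = Φ⁻¹(p) is the standard normal quantile.

Step 1: z_{0.99} = Φ⁻¹(0.99) = 2.3263

Step 2: Solve for σ:
188.18 = 137 + 2.3263 × σ
σ = (188.18 - 137) / 2.3263
σ = 51.18 / 2.3263
σ = 22.0001

Verification: μ + z × σ = 137 + 2.3263 × 22.0001 = 188.18 ✓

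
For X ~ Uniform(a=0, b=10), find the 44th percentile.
4.4000

We have X ~ Uniform(a=0, b=10).

We want to find x such that P(X ≤ x) = 0.44.

This is the 44th percentile, which means 44% of values fall below this point.

Using the inverse CDF (quantile function):
x = F⁻¹(0.44) = 4.4000

Verification: P(X ≤ 4.4000) = 0.44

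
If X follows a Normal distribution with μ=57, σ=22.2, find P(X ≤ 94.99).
0.956484

We have X ~ Normal(μ=57, σ=22.2).

The CDF gives us P(X ≤ k).

Using the CDF:
P(X ≤ 94.99) = 0.956484

This means there's approximately a 95.6% chance that X is at most 94.99.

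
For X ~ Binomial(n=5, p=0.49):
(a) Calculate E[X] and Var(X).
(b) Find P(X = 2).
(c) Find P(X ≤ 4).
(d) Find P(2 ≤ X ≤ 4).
(a) E[X] = 2.4500, Var(X) = 1.2495
(b) P(X = 2) = 0.318495
(c) P(X ≤ 4) = 0.971752
(d) P(2 ≤ X ≤ 4) = 0.771503

We have X ~ Binomial(n=5, p=0.49).

(a) Moments:
E[X] = 2.4500
Var(X) = 1.2495
σ = √Var(X) = 1.1178

(b) Point probability using PMF:
P(X = 2) = 0.318495

(c) Cumulative probability using CDF:
P(X ≤ 4) = F(4) = 0.971752

(d) Range probability:
P(2 ≤ X ≤ 4) = P(X ≤ 4) - P(X ≤ 1)
                   = F(4) - F(1)
                   = 0.971752 - 0.200250
                   = 0.771503

This means approximately 77.2% of outcomes fall in the interval [2, 4].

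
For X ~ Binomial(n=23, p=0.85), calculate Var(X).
2.9325

We have X ~ Binomial(n=23, p=0.85).

For a Binomial distribution with n=23, p=0.85:
Var(X) = 2.9325

The variance measures the spread of the distribution around the mean.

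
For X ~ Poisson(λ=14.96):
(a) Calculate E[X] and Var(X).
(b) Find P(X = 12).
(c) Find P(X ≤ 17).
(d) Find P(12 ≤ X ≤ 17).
(a) E[X] = 14.9600, Var(X) = 14.9600
(b) P(X = 12) = 0.083521
(c) P(X ≤ 17) = 0.752239
(d) P(12 ≤ X ≤ 17) = 0.564822

We have X ~ Poisson(λ=14.96).

(a) Moments:
E[X] = 14.9600
Var(X) = 14.9600
σ = √Var(X) = 3.8678

(b) Point probability using PMF:
P(X = 12) = 0.083521

(c) Cumulative probability using CDF:
P(X ≤ 17) = F(17) = 0.752239

(d) Range probability:
P(12 ≤ X ≤ 17) = P(X ≤ 17) - P(X ≤ 11)
                   = F(17) - F(11)
                   = 0.752239 - 0.187417
                   = 0.564822

This means approximately 56.5% of outcomes fall in the interval [12, 17].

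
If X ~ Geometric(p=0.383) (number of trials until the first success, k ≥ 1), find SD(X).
2.0509

We have X ~ Geometric(p=0.383) (number of trials until the first success, k ≥ 1).

For a Geometric distribution with p=0.383 (number of trials until the first success, k ≥ 1):
σ = √Var(X) = 2.0509

The standard deviation is the square root of the variance.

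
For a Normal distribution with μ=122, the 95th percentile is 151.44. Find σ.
σ = 17.8982

For X ~ Normal(μ, σ), the p-th percentile satisfies x = μ + z_p × σ,
where z_p = Φ⁻¹(p) is the standard normal quantile.

Step 1: z_{0.95} = Φ⁻¹(0.95) = 1.6449

Step 2: Solve for σ:
151.44 = 122 + 1.6449 × σ
σ = (151.44 - 122) / 1.6449
σ = 29.44 / 1.6449
σ = 17.8982

Verification: μ + z × σ = 122 + 1.6449 × 17.8982 = 151.44 ✓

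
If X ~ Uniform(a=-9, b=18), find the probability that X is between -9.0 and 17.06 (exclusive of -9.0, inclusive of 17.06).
0.965185

We have X ~ Uniform(a=-9, b=18).

To find P(-9.0 < X ≤ 17.06), we use:
P(-9.0 < X ≤ 17.06) = P(X ≤ 17.06) - P(X ≤ -9.0)
                 = F(17.06) - F(-9.0)
                 = 0.965185 - 0.000000
                 = 0.965185

So there's approximately a 96.5% chance that X falls in this range.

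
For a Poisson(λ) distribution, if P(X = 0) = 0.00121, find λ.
λ = 6.7171

For a Poisson(λ) distribution, the PMF at 0 is:
P(X = 0) = λ^0 e^(-λ) / 0! = e^(-λ)

Given P(X = 0) = 0.00121:
e^(-λ) = 0.00121
-λ = ln(0.00121)
λ = -ln(0.00121) = 6.7171

Verification: e^(-6.7171) = 0.00121 ✓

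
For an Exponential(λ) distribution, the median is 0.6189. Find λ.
λ = 1.1200

For X ~ Exponential(λ), the CDF is F(x) = 1 - e^(-λx).
The median m satisfies F(m) = 0.5:
1 - e^(-λm) = 0.5
e^(-λm) = 0.5
λm = ln(2)
m = ln(2) / λ

Given m = 0.6189:
λ = ln(2) / 0.6189 = 0.693147 / 0.6189 = 1.1200

Verification: ln(2) / 1.1200 = 0.6189 ✓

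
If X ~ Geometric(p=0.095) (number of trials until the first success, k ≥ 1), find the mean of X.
10.5263

We have X ~ Geometric(p=0.095) (number of trials until the first success, k ≥ 1).

For a Geometric distribution with p=0.095 (number of trials until the first success, k ≥ 1):
E[X] = 10.5263

This is the expected (average) value of X.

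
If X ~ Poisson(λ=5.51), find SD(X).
2.3473

We have X ~ Poisson(λ=5.51).

For a Poisson distribution with λ=5.51:
σ = √Var(X) = 2.3473

The standard deviation is the square root of the variance.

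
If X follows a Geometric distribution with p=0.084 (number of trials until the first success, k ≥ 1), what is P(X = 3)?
0.070481

We have X ~ Geometric(p=0.084) (number of trials until the first success, k ≥ 1).

For a Geometric distribution, the PMF gives us the probability of each outcome.

Using the PMF formula:
P(X = 3) = 0.070481

Rounded to 4 decimal places: 0.0705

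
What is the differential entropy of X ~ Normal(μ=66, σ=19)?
4.3634 nats

We have X ~ Normal(μ=66, σ=19).

The differential entropy measures the uncertainty or information content of the distribution.

For a Normal distribution with μ=66, σ=19:
h(X) = 4.3634 nats

(In bits, this would be 6.2950 bits.)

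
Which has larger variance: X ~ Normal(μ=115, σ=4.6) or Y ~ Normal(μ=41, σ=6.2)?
Y has larger variance (38.4400 > 21.1600)

Compute the variance for each distribution:

X ~ Normal(μ=115, σ=4.6):
Var(X) = 21.1600

Y ~ Normal(μ=41, σ=6.2):
Var(Y) = 38.4400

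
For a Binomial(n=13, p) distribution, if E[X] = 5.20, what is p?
p = 0.4

For a Binomial(n, p) distribution:
E[X] = n × p

Given n = 13 and E[X] = 5.20:
5.20 = 13 × p
p = 5.20 / 13 = 0.4

Verification: Binomial(13, 0.4) has E[X] = 5.20 ✓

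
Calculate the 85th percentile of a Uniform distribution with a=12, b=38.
34.1000

We have X ~ Uniform(a=12, b=38).

We want to find x such that P(X ≤ x) = 0.85.

This is the 85th percentile, which means 85% of values fall below this point.

Using the inverse CDF (quantile function):
x = F⁻¹(0.85) = 34.1000

Verification: P(X ≤ 34.1000) = 0.85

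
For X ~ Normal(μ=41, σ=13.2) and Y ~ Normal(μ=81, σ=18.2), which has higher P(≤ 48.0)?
X has higher probability (P(X ≤ 48.0) = 0.7020 > P(Y ≤ 48.0) = 0.0349)

Compute P(≤ 48.0) for each distribution:

X ~ Normal(μ=41, σ=13.2):
P(X ≤ 48.0) = 0.7020

Y ~ Normal(μ=81, σ=18.2):
P(Y ≤ 48.0) = 0.0349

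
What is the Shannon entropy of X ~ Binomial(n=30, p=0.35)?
2.3779 nats

We have X ~ Binomial(n=30, p=0.35).

The Shannon entropy measures the uncertainty or information content of the distribution.

For a Binomial distribution with n=30, p=0.35:
H(X) = 2.3779 nats

(In bits, this would be 3.4306 bits.)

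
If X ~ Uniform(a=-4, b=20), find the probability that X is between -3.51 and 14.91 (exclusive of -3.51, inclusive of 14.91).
0.767500

We have X ~ Uniform(a=-4, b=20).

To find P(-3.51 < X ≤ 14.91), we use:
P(-3.51 < X ≤ 14.91) = P(X ≤ 14.91) - P(X ≤ -3.51)
                 = F(14.91) - F(-3.51)
                 = 0.787917 - 0.020417
                 = 0.767500

So there's approximately a 76.8% chance that X falls in this range.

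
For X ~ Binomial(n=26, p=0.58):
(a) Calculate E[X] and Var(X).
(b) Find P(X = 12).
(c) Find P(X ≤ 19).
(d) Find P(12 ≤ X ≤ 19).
(a) E[X] = 15.0800, Var(X) = 6.3336
(b) P(X = 12) = 0.074387
(c) P(X ≤ 19) = 0.963556
(d) P(12 ≤ X ≤ 19) = 0.885234

We have X ~ Binomial(n=26, p=0.58).

(a) Moments:
E[X] = 15.0800
Var(X) = 6.3336
σ = √Var(X) = 2.5167

(b) Point probability using PMF:
P(X = 12) = 0.074387

(c) Cumulative probability using CDF:
P(X ≤ 19) = F(19) = 0.963556

(d) Range probability:
P(12 ≤ X ≤ 19) = P(X ≤ 19) - P(X ≤ 11)
                   = F(19) - F(11)
                   = 0.963556 - 0.078322
                   = 0.885234

This means approximately 88.5% of outcomes fall in the interval [12, 19].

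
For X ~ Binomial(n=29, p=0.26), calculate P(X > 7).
0.492951

We have X ~ Binomial(n=29, p=0.26).

P(X > 7) = 1 - P(X ≤ 7)
                = 1 - F(7)
                = 1 - 0.507049
                = 0.492951

So there's approximately a 49.3% chance that X exceeds 7.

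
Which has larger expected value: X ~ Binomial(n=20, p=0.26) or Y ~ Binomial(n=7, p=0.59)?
X has larger mean (5.2000 > 4.1300)

Compute the expected value for each distribution:

X ~ Binomial(n=20, p=0.26):
E[X] = 5.2000

Y ~ Binomial(n=7, p=0.59):
E[Y] = 4.1300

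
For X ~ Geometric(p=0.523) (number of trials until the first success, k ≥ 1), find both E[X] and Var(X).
E[X] = 1.9120, Var(X) = 1.7439

We have X ~ Geometric(p=0.523) (number of trials until the first success, k ≥ 1).

For a Geometric distribution with p=0.523 (number of trials until the first success, k ≥ 1):

Expected value:
E[X] = 1.9120

Variance:
Var(X) = 1.7439

Standard deviation:
σ = √Var(X) = 1.3206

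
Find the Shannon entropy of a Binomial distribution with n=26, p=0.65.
2.3062 nats

We have X ~ Binomial(n=26, p=0.65).

The Shannon entropy measures the uncertainty or information content of the distribution.

For a Binomial distribution with n=26, p=0.65:
H(X) = 2.3062 nats

(In bits, this would be 3.3271 bits.)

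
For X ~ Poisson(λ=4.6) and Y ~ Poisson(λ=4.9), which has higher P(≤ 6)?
X has higher probability (P(X ≤ 6) = 0.8180 > P(Y ≤ 6) = 0.7767)

Compute P(≤ 6) for each distribution:

X ~ Poisson(λ=4.6):
P(X ≤ 6) = 0.8180

Y ~ Poisson(λ=4.9):
P(Y ≤ 6) = 0.7767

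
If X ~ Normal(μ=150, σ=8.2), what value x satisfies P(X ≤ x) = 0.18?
142.4940

We have X ~ Normal(μ=150, σ=8.2).

We want to find x such that P(X ≤ x) = 0.18.

This is the 18th percentile, which means 18% of values fall below this point.

Using the inverse CDF (quantile function):
x = F⁻¹(0.18) = 142.4940

Verification: P(X ≤ 142.4940) = 0.18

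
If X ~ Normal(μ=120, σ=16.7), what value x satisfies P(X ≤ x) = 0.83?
135.9346

We have X ~ Normal(μ=120, σ=16.7).

We want to find x such that P(X ≤ x) = 0.83.

This is the 83rd percentile, which means 83% of values fall below this point.

Using the inverse CDF (quantile function):
x = F⁻¹(0.83) = 135.9346

Verification: P(X ≤ 135.9346) = 0.83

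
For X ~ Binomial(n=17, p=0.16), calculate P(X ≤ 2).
0.473400

We have X ~ Binomial(n=17, p=0.16).

The CDF gives us P(X ≤ k).

Using the CDF:
P(X ≤ 2) = 0.473400

This means there's approximately a 47.3% chance that X is at most 2.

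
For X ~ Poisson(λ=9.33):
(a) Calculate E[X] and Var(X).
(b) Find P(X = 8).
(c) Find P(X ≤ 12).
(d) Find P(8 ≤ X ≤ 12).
(a) E[X] = 9.3300, Var(X) = 9.3300
(b) P(X = 8) = 0.126347
(c) P(X ≤ 12) = 0.850459
(d) P(8 ≤ X ≤ 12) = 0.563771

We have X ~ Poisson(λ=9.33).

(a) Moments:
E[X] = 9.3300
Var(X) = 9.3300
σ = √Var(X) = 3.0545

(b) Point probability using PMF:
P(X = 8) = 0.126347

(c) Cumulative probability using CDF:
P(X ≤ 12) = F(12) = 0.850459

(d) Range probability:
P(8 ≤ X ≤ 12) = P(X ≤ 12) - P(X ≤ 7)
                   = F(12) - F(7)
                   = 0.850459 - 0.286688
                   = 0.563771

This means approximately 56.4% of outcomes fall in the interval [8, 12].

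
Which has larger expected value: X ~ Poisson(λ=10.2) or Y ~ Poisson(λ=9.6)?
X has larger mean (10.2000 > 9.6000)

Compute the expected value for each distribution:

X ~ Poisson(λ=10.2):
E[X] = 10.2000

Y ~ Poisson(λ=9.6):
E[Y] = 9.6000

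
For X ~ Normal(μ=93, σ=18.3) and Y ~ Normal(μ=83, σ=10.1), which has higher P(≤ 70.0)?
X has higher probability (P(X ≤ 70.0) = 0.1044 > P(Y ≤ 70.0) = 0.0990)

Compute P(≤ 70.0) for each distribution:

X ~ Normal(μ=93, σ=18.3):
P(X ≤ 70.0) = 0.1044

Y ~ Normal(μ=83, σ=10.1):
P(Y ≤ 70.0) = 0.0990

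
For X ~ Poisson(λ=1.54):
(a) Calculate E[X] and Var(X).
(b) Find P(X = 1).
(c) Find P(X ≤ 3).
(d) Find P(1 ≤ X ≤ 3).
(a) E[X] = 1.5400, Var(X) = 1.5400
(b) P(X = 1) = 0.330147
(c) P(X ≤ 3) = 0.929237
(d) P(1 ≤ X ≤ 3) = 0.714856

We have X ~ Poisson(λ=1.54).

(a) Moments:
E[X] = 1.5400
Var(X) = 1.5400
σ = √Var(X) = 1.2410

(b) Point probability using PMF:
P(X = 1) = 0.330147

(c) Cumulative probability using CDF:
P(X ≤ 3) = F(3) = 0.929237

(d) Range probability:
P(1 ≤ X ≤ 3) = P(X ≤ 3) - P(X ≤ 0)
                   = F(3) - F(0)
                   = 0.929237 - 0.214381
                   = 0.714856

This means approximately 71.5% of outcomes fall in the interval [1, 3].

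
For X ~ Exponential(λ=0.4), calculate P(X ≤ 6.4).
0.922695

We have X ~ Exponential(λ=0.4).

The CDF gives us P(X ≤ k).

Using the CDF:
P(X ≤ 6.4) = 0.922695

This means there's approximately a 92.3% chance that X is at most 6.4.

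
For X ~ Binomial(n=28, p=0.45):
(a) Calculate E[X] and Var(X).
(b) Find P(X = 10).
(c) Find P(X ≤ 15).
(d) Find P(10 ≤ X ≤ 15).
(a) E[X] = 12.6000, Var(X) = 6.9300
(b) P(X = 10) = 0.094774
(c) P(X ≤ 15) = 0.864535
(d) P(10 ≤ X ≤ 15) = 0.745814

We have X ~ Binomial(n=28, p=0.45).

(a) Moments:
E[X] = 12.6000
Var(X) = 6.9300
σ = √Var(X) = 2.6325

(b) Point probability using PMF:
P(X = 10) = 0.094774

(c) Cumulative probability using CDF:
P(X ≤ 15) = F(15) = 0.864535

(d) Range probability:
P(10 ≤ X ≤ 15) = P(X ≤ 15) - P(X ≤ 9)
                   = F(15) - F(9)
                   = 0.864535 - 0.118721
                   = 0.745814

This means approximately 74.6% of outcomes fall in the interval [10, 15].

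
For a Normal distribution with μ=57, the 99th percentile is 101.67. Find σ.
σ = 19.2018

For X ~ Normal(μ, σ), the p-th percentile satisfies x = μ + z_p × σ,
where z_p = Φ⁻¹(p) is the standard normal quantile.

Step 1: z_{0.99} = Φ⁻¹(0.99) = 2.3263

Step 2: Solve for σ:
101.67 = 57 + 2.3263 × σ
σ = (101.67 - 57) / 2.3263
σ = 44.67 / 2.3263
σ = 19.2018

Verification: μ + z × σ = 57 + 2.3263 × 19.2018 = 101.67 ✓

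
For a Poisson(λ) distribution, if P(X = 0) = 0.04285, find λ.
λ = 3.1500

For a Poisson(λ) distribution, the PMF at 0 is:
P(X = 0) = λ^0 e^(-λ) / 0! = e^(-λ)

Given P(X = 0) = 0.04285:
e^(-λ) = 0.04285
-λ = ln(0.04285)
λ = -ln(0.04285) = 3.1500

Verification: e^(-3.1500) = 0.04285 ✓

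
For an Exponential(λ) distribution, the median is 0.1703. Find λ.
λ = 4.0702

For X ~ Exponential(λ), the CDF is F(x) = 1 - e^(-λx).
The median m satisfies F(m) = 0.5:
1 - e^(-λm) = 0.5
e^(-λm) = 0.5
λm = ln(2)
m = ln(2) / λ

Given m = 0.1703:
λ = ln(2) / 0.1703 = 0.693147 / 0.1703 = 4.0702

Verification: ln(2) / 4.0702 = 0.1703 ✓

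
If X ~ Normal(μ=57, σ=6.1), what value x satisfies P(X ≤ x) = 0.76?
61.3084

We have X ~ Normal(μ=57, σ=6.1).

We want to find x such that P(X ≤ x) = 0.76.

This is the 76th percentile, which means 76% of values fall below this point.

Using the inverse CDF (quantile function):
x = F⁻¹(0.76) = 61.3084

Verification: P(X ≤ 61.3084) = 0.76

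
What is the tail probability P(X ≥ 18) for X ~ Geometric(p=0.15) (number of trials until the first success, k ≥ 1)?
0.063113

We have X ~ Geometric(p=0.15) (number of trials until the first success, k ≥ 1).

For discrete distributions, P(X ≥ 18) = 1 - P(X ≤ 17).

P(X ≤ 17) = 0.936887
P(X ≥ 18) = 1 - 0.936887 = 0.063113

So there's approximately a 6.3% chance that X is at least 18.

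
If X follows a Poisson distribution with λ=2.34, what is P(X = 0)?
0.096328

We have X ~ Poisson(λ=2.34).

For a Poisson distribution, the PMF gives us the probability of each outcome.

Using the PMF formula:
P(X = 0) = 0.096328

Rounded to 4 decimal places: 0.0963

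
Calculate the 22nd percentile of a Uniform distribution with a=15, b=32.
18.7400

We have X ~ Uniform(a=15, b=32).

We want to find x such that P(X ≤ x) = 0.22.

This is the 22nd percentile, which means 22% of values fall below this point.

Using the inverse CDF (quantile function):
x = F⁻¹(0.22) = 18.7400

Verification: P(X ≤ 18.7400) = 0.22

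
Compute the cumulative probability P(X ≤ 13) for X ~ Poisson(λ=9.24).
0.913411

We have X ~ Poisson(λ=9.24).

The CDF gives us P(X ≤ k).

Using the CDF:
P(X ≤ 13) = 0.913411

This means there's approximately a 91.3% chance that X is at most 13.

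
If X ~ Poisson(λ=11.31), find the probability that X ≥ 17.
0.068109

We have X ~ Poisson(λ=11.31).

For discrete distributions, P(X ≥ 17) = 1 - P(X ≤ 16).

P(X ≤ 16) = 0.931891
P(X ≥ 17) = 1 - 0.931891 = 0.068109

So there's approximately a 6.8% chance that X is at least 17.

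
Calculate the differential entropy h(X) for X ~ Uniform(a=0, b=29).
3.3673 nats

We have X ~ Uniform(a=0, b=29).

The differential entropy measures the uncertainty or information content of the distribution.

For a Uniform distribution with a=0, b=29:
h(X) = 3.3673 nats

(In bits, this would be 4.8580 bits.)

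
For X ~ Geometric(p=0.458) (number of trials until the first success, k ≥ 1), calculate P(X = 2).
0.248236

We have X ~ Geometric(p=0.458) (number of trials until the first success, k ≥ 1).

For a Geometric distribution, the PMF gives us the probability of each outcome.

Using the PMF formula:
P(X = 2) = 0.248236

Rounded to 4 decimal places: 0.2482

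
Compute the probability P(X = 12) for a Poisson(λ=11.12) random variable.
0.110552

We have X ~ Poisson(λ=11.12).

For a Poisson distribution, the PMF gives us the probability of each outcome.

Using the PMF formula:
P(X = 12) = 0.110552

Rounded to 4 decimal places: 0.1106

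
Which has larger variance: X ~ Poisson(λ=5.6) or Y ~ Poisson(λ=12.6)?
Y has larger variance (12.6000 > 5.6000)

Compute the variance for each distribution:

X ~ Poisson(λ=5.6):
Var(X) = 5.6000

Y ~ Poisson(λ=12.6):
Var(Y) = 12.6000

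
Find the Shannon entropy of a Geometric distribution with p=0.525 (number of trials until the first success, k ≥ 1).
1.3179 nats

We have X ~ Geometric(p=0.525) (number of trials until the first success, k ≥ 1).

The Shannon entropy measures the uncertainty or information content of the distribution.

For a Geometric distribution with p=0.525 (number of trials until the first success, k ≥ 1):
H(X) = 1.3179 nats

(In bits, this would be 1.9013 bits.)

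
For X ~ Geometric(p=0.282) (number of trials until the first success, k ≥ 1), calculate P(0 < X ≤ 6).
0.862992

We have X ~ Geometric(p=0.282) (number of trials until the first success, k ≥ 1).

To find P(0 < X ≤ 6), we use:
P(0 < X ≤ 6) = P(X ≤ 6) - P(X ≤ 0)
                 = F(6) - F(0)
                 = 0.862992 - 0.000000
                 = 0.862992

So there's approximately a 86.3% chance that X falls in this range.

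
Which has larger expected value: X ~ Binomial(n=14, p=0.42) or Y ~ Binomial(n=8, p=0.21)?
X has larger mean (5.8800 > 1.6800)

Compute the expected value for each distribution:

X ~ Binomial(n=14, p=0.42):
E[X] = 5.8800

Y ~ Binomial(n=8, p=0.21):
E[Y] = 1.6800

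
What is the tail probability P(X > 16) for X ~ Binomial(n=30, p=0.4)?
0.048112

We have X ~ Binomial(n=30, p=0.4).

P(X > 16) = 1 - P(X ≤ 16)
                = 1 - F(16)
                = 1 - 0.951888
                = 0.048112

So there's approximately a 4.8% chance that X exceeds 16.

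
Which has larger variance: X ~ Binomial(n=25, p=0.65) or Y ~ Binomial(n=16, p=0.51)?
X has larger variance (5.6875 > 3.9984)

Compute the variance for each distribution:

X ~ Binomial(n=25, p=0.65):
Var(X) = 5.6875

Y ~ Binomial(n=16, p=0.51):
Var(Y) = 3.9984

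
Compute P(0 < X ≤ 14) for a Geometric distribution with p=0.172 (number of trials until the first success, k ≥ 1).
0.928809

We have X ~ Geometric(p=0.172) (number of trials until the first success, k ≥ 1).

To find P(0 < X ≤ 14), we use:
P(0 < X ≤ 14) = P(X ≤ 14) - P(X ≤ 0)
                 = F(14) - F(0)
                 = 0.928809 - 0.000000
                 = 0.928809

So there's approximately a 92.9% chance that X falls in this range.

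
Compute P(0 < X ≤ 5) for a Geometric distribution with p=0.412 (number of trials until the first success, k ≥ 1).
0.929711

We have X ~ Geometric(p=0.412) (number of trials until the first success, k ≥ 1).

To find P(0 < X ≤ 5), we use:
P(0 < X ≤ 5) = P(X ≤ 5) - P(X ≤ 0)
                 = F(5) - F(0)
                 = 0.929711 - 0.000000
                 = 0.929711

So there's approximately a 93.0% chance that X falls in this range.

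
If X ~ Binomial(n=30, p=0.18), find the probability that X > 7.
0.158212

We have X ~ Binomial(n=30, p=0.18).

P(X > 7) = 1 - P(X ≤ 7)
                = 1 - F(7)
                = 1 - 0.841788
                = 0.158212

So there's approximately a 15.8% chance that X exceeds 7.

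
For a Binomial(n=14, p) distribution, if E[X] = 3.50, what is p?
p = 0.25

For a Binomial(n, p) distribution:
E[X] = n × p

Given n = 14 and E[X] = 3.50:
3.50 = 14 × p
p = 3.50 / 14 = 0.25

Verification: Binomial(14, 0.25) has E[X] = 3.50 ✓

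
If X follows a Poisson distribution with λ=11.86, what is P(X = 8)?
0.068616

We have X ~ Poisson(λ=11.86).

For a Poisson distribution, the PMF gives us the probability of each outcome.

Using the PMF formula:
P(X = 8) = 0.068616

Rounded to 4 decimal places: 0.0686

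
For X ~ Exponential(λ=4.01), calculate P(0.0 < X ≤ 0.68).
0.934572

We have X ~ Exponential(λ=4.01).

To find P(0.0 < X ≤ 0.68), we use:
P(0.0 < X ≤ 0.68) = P(X ≤ 0.68) - P(X ≤ 0.0)
                 = F(0.68) - F(0.0)
                 = 0.934572 - 0.000000
                 = 0.934572

So there's approximately a 93.5% chance that X falls in this range.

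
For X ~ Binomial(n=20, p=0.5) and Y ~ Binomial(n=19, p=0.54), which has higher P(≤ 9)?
X has higher probability (P(X ≤ 9) = 0.4119 > P(Y ≤ 9) = 0.3617)

Compute P(≤ 9) for each distribution:

X ~ Binomial(n=20, p=0.5):
P(X ≤ 9) = 0.4119

Y ~ Binomial(n=19, p=0.54):
P(Y ≤ 9) = 0.3617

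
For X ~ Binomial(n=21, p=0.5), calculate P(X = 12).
0.140157

We have X ~ Binomial(n=21, p=0.5).

For a Binomial distribution, the PMF gives us the probability of each outcome.

Using the PMF formula:
P(X = 12) = 0.140157

Rounded to 4 decimal places: 0.1402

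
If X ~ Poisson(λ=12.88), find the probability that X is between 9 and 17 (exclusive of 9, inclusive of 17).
0.723054

We have X ~ Poisson(λ=12.88).

To find P(9 < X ≤ 17), we use:
P(9 < X ≤ 17) = P(X ≤ 17) - P(X ≤ 9)
                 = F(17) - F(9)
                 = 0.896940 - 0.173885
                 = 0.723054

So there's approximately a 72.3% chance that X falls in this range.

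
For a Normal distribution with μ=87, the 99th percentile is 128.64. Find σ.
σ = 17.8993

For X ~ Normal(μ, σ), the p-th percentile satisfies x = μ + z_p × σ,
where z_p = Φ⁻¹(p) is the standard normal quantile.

Step 1: z_{0.99} = Φ⁻¹(0.99) = 2.3263

Step 2: Solve for σ:
128.64 = 87 + 2.3263 × σ
σ = (128.64 - 87) / 2.3263
σ = 41.64 / 2.3263
σ = 17.8993

Verification: μ + z × σ = 87 + 2.3263 × 17.8993 = 128.64 ✓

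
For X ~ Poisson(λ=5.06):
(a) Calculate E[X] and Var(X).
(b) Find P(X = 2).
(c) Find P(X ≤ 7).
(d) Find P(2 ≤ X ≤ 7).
(a) E[X] = 5.0600, Var(X) = 5.0600
(b) P(X = 2) = 0.081235
(c) P(X ≤ 7) = 0.860287
(d) P(2 ≤ X ≤ 7) = 0.821833

We have X ~ Poisson(λ=5.06).

(a) Moments:
E[X] = 5.0600
Var(X) = 5.0600
σ = √Var(X) = 2.2494

(b) Point probability using PMF:
P(X = 2) = 0.081235

(c) Cumulative probability using CDF:
P(X ≤ 7) = F(7) = 0.860287

(d) Range probability:
P(2 ≤ X ≤ 7) = P(X ≤ 7) - P(X ≤ 1)
                   = F(7) - F(1)
                   = 0.860287 - 0.038454
                   = 0.821833

This means approximately 82.2% of outcomes fall in the interval [2, 7].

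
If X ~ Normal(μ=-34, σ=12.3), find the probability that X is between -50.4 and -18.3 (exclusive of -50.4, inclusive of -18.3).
0.807886

We have X ~ Normal(μ=-34, σ=12.3).

To find P(-50.4 < X ≤ -18.3), we use:
P(-50.4 < X ≤ -18.3) = P(X ≤ -18.3) - P(X ≤ -50.4)
                 = F(-18.3) - F(-50.4)
                 = 0.899097 - 0.091211
                 = 0.807886

So there's approximately a 80.8% chance that X falls in this range.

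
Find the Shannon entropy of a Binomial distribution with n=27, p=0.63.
2.3376 nats

We have X ~ Binomial(n=27, p=0.63).

The Shannon entropy measures the uncertainty or information content of the distribution.

For a Binomial distribution with n=27, p=0.63:
H(X) = 2.3376 nats

(In bits, this would be 3.3725 bits.)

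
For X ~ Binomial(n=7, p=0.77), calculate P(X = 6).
0.335560

We have X ~ Binomial(n=7, p=0.77).

For a Binomial distribution, the PMF gives us the probability of each outcome.

Using the PMF formula:
P(X = 6) = 0.335560

Rounded to 4 decimal places: 0.3356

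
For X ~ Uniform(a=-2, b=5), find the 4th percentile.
-1.7200

We have X ~ Uniform(a=-2, b=5).

We want to find x such that P(X ≤ x) = 0.04.

This is the 4th percentile, which means 4% of values fall below this point.

Using the inverse CDF (quantile function):
x = F⁻¹(0.04) = -1.7200

Verification: P(X ≤ -1.7200) = 0.04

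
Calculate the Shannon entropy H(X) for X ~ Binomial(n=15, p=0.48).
2.0785 nats

We have X ~ Binomial(n=15, p=0.48).

The Shannon entropy measures the uncertainty or information content of the distribution.

For a Binomial distribution with n=15, p=0.48:
H(X) = 2.0785 nats

(In bits, this would be 2.9987 bits.)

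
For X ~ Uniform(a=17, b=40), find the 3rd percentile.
17.6900

We have X ~ Uniform(a=17, b=40).

We want to find x such that P(X ≤ x) = 0.03.

This is the 3rd percentile, which means 3% of values fall below this point.

Using the inverse CDF (quantile function):
x = F⁻¹(0.03) = 17.6900

Verification: P(X ≤ 17.6900) = 0.03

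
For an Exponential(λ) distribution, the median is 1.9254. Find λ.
λ = 0.3600

For X ~ Exponential(λ), the CDF is F(x) = 1 - e^(-λx).
The median m satisfies F(m) = 0.5:
1 - e^(-λm) = 0.5
e^(-λm) = 0.5
λm = ln(2)
m = ln(2) / λ

Given m = 1.9254:
λ = ln(2) / 1.9254 = 0.693147 / 1.9254 = 0.3600

Verification: ln(2) / 0.3600 = 1.9254 ✓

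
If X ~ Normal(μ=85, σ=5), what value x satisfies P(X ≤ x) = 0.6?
86.2667

We have X ~ Normal(μ=85, σ=5).

We want to find x such that P(X ≤ x) = 0.6.

This is the 60th percentile, which means 60% of values fall below this point.

Using the inverse CDF (quantile function):
x = F⁻¹(0.6) = 86.2667

Verification: P(X ≤ 86.2667) = 0.6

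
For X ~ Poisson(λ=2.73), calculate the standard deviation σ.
1.6523

We have X ~ Poisson(λ=2.73).

For a Poisson distribution with λ=2.73:
σ = √Var(X) = 1.6523

The standard deviation is the square root of the variance.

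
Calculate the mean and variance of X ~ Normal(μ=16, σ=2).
E[X] = 16.0000, Var(X) = 4.0000

We have X ~ Normal(μ=16, σ=2).

For a Normal distribution with μ=16, σ=2:

Expected value:
E[X] = 16.0000

Variance:
Var(X) = 4.0000

Standard deviation:
σ = √Var(X) = 2.0000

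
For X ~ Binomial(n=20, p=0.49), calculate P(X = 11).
0.153283

We have X ~ Binomial(n=20, p=0.49).

For a Binomial distribution, the PMF gives us the probability of each outcome.

Using the PMF formula:
P(X = 11) = 0.153283

Rounded to 4 decimal places: 0.1533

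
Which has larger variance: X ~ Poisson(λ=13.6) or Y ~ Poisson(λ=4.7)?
X has larger variance (13.6000 > 4.7000)

Compute the variance for each distribution:

X ~ Poisson(λ=13.6):
Var(X) = 13.6000

Y ~ Poisson(λ=4.7):
Var(Y) = 4.7000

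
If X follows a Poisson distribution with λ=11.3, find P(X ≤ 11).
0.543501

We have X ~ Poisson(λ=11.3).

The CDF gives us P(X ≤ k).

Using the CDF:
P(X ≤ 11) = 0.543501

This means there's approximately a 54.4% chance that X is at most 11.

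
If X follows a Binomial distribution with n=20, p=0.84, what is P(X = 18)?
0.210873

We have X ~ Binomial(n=20, p=0.84).

For a Binomial distribution, the PMF gives us the probability of each outcome.

Using the PMF formula:
P(X = 18) = 0.210873

Rounded to 4 decimal places: 0.2109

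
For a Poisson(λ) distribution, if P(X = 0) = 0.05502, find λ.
λ = 2.9001

For a Poisson(λ) distribution, the PMF at 0 is:
P(X = 0) = λ^0 e^(-λ) / 0! = e^(-λ)

Given P(X = 0) = 0.05502:
e^(-λ) = 0.05502
-λ = ln(0.05502)
λ = -ln(0.05502) = 2.9001

Verification: e^(-2.9001) = 0.05502 ✓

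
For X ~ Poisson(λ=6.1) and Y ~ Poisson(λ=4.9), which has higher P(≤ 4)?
Y has higher probability (P(Y ≤ 4) = 0.4582 > P(X ≤ 4) = 0.2719)

Compute P(≤ 4) for each distribution:

X ~ Poisson(λ=6.1):
P(X ≤ 4) = 0.2719

Y ~ Poisson(λ=4.9):
P(Y ≤ 4) = 0.4582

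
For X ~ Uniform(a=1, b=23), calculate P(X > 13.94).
0.411818

We have X ~ Uniform(a=1, b=23).

P(X > 13.94) = 1 - P(X ≤ 13.94)
                = 1 - F(13.94)
                = 1 - 0.588182
                = 0.411818

So there's approximately a 41.2% chance that X exceeds 13.94.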